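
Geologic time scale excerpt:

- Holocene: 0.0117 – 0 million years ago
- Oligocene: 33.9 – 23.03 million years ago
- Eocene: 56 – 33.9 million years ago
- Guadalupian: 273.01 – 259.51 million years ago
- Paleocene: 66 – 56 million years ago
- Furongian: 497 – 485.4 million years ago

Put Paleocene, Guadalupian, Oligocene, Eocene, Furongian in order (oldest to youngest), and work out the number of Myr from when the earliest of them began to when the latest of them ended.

Furongian → Guadalupian → Paleocene → Eocene → Oligocene; total span 473.97 Myr

From the excerpt: Paleocene 66–56; Guadalupian 273.01–259.51; Oligocene 33.9–23.03; Eocene 56–33.9; Furongian 497–485.4 (Ma).
Larger Ma is earlier, so the oldest is Furongian and the youngest is Oligocene; oldest to youngest: Furongian, Guadalupian, Paleocene, Eocene, Oligocene.
Oldest start 497 minus youngest end 23.03 gives 473.97 Myr overall.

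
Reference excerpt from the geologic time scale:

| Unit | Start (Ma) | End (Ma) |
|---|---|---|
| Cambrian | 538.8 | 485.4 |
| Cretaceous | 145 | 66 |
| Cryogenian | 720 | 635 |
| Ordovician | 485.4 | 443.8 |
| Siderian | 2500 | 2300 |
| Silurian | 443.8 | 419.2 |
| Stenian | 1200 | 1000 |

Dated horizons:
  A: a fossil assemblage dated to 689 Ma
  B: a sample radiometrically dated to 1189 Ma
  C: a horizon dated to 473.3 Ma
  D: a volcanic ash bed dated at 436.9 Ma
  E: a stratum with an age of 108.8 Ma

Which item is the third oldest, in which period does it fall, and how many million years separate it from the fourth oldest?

Larger Ma means older, so oldest first: B 1189 > A 689 > C 473.3 > D 436.9 > E 108.8.
Counting 3 along gives C (473.3 Ma); the excerpt puts that inside the Ordovician, 485.4–443.8 Ma.
Next in line is D (436.9 Ma), and 473.3 − 436.9 = 36.4 Myr.

C, in the Ordovician; 36.4 million years to D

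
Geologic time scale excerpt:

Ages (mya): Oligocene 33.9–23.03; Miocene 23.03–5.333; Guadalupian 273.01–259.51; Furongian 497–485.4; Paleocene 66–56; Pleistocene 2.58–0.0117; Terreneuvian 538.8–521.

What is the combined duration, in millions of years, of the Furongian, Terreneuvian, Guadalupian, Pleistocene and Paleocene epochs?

55.4683 million years

Duration is start − end for each: (497 − 485.4) + (538.8 − 521) + (273.01 − 259.51) + (2.58 − 0.0117) + (66 − 56).
That is 11.6 + 17.8 + 13.5 + 2.5683 + 10, which totals 55.4683 million years.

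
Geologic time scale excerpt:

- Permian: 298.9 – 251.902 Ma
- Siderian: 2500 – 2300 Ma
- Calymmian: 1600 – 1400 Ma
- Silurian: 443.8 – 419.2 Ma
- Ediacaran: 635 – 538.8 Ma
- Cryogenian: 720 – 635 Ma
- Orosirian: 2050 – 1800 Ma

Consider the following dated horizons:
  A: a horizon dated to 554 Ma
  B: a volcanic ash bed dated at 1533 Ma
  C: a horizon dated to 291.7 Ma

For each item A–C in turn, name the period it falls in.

A: 554 Ma lies in 635–538.8 Ma, so Ediacaran.
B: 1533 Ma lies in 1600–1400 Ma, so Calymmian.
C: 291.7 Ma lies in 298.9–251.902 Ma, so Permian.

A — Ediacaran; B — Calymmian; C — Permian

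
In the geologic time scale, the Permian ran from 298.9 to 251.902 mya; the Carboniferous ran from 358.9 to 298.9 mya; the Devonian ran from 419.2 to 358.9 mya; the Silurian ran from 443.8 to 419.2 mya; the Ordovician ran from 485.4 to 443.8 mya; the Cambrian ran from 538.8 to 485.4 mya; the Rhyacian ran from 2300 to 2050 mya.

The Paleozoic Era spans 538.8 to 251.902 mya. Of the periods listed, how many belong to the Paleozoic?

Periods inside 538.8–251.902 Ma: Cambrian, Ordovician, Silurian, Devonian, Carboniferous, Permian — 6 in total.

6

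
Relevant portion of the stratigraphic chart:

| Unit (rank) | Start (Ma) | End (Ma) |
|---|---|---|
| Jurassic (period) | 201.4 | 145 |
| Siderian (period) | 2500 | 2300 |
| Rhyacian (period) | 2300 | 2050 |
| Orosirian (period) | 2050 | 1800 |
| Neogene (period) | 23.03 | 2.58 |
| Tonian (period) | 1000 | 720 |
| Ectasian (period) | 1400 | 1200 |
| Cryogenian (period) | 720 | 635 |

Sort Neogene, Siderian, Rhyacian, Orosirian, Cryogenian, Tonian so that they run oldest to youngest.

The oldest of these is Siderian (starts 2500 Ma) and the youngest is Neogene (ends 2.58 Ma).
In between, by decreasing start age: Rhyacian (2300), Orosirian (2050), Tonian (1000), Cryogenian (720).

Siderian → Rhyacian → Orosirian → Tonian → Cryogenian → Neogene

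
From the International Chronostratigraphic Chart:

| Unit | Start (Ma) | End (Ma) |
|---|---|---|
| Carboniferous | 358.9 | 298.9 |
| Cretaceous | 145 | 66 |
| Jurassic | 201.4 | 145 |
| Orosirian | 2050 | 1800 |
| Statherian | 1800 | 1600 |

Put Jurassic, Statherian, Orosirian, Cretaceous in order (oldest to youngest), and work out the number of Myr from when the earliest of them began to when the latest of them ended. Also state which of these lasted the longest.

Orosirian, Statherian, Jurassic, Cretaceous; total span 1984 Myr; longest is Orosirian

From the excerpt: Jurassic 201.4–145; Statherian 1800–1600; Orosirian 2050–1800; Cretaceous 145–66 (Ma).
Larger Ma is earlier, so the oldest is Orosirian and the youngest is Cretaceous; oldest to youngest: Orosirian, Statherian, Jurassic, Cretaceous.
Oldest start 2050 minus youngest end 66 gives 1984 Myr overall.
Individual lengths (start − end): Statherian 200; Cretaceous 79; Orosirian 250; Jurassic 56.4. The largest is Orosirian at 250 Myr.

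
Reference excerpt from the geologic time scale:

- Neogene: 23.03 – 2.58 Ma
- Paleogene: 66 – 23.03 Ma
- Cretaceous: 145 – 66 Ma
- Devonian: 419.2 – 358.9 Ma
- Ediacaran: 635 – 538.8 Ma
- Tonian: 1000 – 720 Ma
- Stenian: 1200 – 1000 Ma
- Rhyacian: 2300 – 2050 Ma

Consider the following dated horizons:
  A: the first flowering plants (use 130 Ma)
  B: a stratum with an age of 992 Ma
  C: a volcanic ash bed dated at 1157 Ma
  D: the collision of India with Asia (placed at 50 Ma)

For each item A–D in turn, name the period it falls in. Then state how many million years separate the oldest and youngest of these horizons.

A — Cretaceous; B — Tonian; C — Stenian; D — Paleogene; span 1107 million years

Match each age against the start–end ranges in the excerpt: A = 130 Ma → Cretaceous (145–66); B = 992 Ma → Tonian (1000–720); C = 1157 Ma → Stenian (1200–1000); D = 50 Ma → Paleogene (66–23.03).
The largest age is 1157 Ma and the smallest is 50 Ma; their difference is 1107 Myr.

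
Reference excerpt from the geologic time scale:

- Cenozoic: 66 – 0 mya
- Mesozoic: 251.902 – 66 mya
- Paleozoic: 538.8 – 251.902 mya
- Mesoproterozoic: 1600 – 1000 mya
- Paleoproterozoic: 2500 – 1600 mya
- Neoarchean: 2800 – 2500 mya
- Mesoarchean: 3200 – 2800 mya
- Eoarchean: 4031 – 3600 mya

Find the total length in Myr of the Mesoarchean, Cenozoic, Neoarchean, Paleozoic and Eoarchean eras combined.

1483.898 million years

Duration is start − end for each: (3200 − 2800) + (66 − 0) + (2800 − 2500) + (538.8 − 251.902) + (4031 − 3600).
That is 400 + 66 + 300 + 286.898 + 431, which totals 1483.898 million years.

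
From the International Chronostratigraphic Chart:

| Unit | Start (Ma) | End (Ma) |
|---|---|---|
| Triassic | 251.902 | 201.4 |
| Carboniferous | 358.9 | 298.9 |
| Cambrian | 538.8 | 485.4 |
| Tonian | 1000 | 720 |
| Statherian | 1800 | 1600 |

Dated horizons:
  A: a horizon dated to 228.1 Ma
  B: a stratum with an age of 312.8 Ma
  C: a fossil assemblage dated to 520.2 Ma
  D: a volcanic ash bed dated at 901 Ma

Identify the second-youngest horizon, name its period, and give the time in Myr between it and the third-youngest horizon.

Smaller Ma means younger, so youngest first: A 228.1 < B 312.8 < C 520.2 < D 901.
Counting 2 along gives B (312.8 Ma); the excerpt puts that inside the Carboniferous, 358.9–298.9 Ma.
Next in line is C (520.2 Ma), and 520.2 − 312.8 = 207.4 Myr.

B, in the Carboniferous; 207.4 million years to C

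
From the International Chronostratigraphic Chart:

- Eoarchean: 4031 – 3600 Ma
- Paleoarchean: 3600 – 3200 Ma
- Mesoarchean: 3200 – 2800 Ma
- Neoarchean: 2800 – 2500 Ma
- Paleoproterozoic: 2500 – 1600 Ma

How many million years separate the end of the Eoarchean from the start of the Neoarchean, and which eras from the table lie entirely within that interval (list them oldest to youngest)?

End of Eoarchean = 3600 Ma; start of Neoarchean = 2800 Ma.
Gap = 3600 − 2800 = 800 Myr.
Eras wholly inside 3600–2800 Ma: Paleoarchean (3600–3200), Mesoarchean (3200–2800).

800 million years; Paleoarchean, Mesoarchean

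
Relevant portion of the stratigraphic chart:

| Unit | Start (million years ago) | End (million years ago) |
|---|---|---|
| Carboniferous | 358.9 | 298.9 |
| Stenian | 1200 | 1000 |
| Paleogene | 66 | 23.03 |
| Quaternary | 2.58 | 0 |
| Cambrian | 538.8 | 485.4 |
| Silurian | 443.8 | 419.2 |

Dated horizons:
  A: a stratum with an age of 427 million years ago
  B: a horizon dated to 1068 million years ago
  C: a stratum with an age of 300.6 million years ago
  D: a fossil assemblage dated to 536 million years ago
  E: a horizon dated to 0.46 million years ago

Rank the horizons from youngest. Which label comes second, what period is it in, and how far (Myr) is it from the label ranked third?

C, in the Carboniferous; 126.4 million years to A

Sorted youngest-first by Ma: E (0.46), C (300.6), A (427), D (536), B (1068).
The second youngest is C at 300.6 Ma, which lies in 358.9–298.9 Ma: the Carboniferous.
The third youngest is A at 427 Ma; separation = |300.6 − 427| = 126.4 Myr.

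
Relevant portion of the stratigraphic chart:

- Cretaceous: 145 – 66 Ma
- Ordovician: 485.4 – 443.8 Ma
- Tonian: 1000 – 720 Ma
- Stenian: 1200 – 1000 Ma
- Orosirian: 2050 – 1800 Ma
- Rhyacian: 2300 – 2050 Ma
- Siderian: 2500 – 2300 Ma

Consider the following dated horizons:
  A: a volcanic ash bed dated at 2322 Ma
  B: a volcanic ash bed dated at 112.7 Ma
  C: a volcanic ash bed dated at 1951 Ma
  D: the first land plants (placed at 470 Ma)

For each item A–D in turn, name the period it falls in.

A: 2322 Ma lies in 2500–2300 Ma, so Siderian.
B: 112.7 Ma lies in 145–66 Ma, so Cretaceous.
C: 1951 Ma lies in 2050–1800 Ma, so Orosirian.
D: 470 Ma lies in 485.4–443.8 Ma, so Ordovician.

A — Siderian; B — Cretaceous; C — Orosirian; D — Ordovician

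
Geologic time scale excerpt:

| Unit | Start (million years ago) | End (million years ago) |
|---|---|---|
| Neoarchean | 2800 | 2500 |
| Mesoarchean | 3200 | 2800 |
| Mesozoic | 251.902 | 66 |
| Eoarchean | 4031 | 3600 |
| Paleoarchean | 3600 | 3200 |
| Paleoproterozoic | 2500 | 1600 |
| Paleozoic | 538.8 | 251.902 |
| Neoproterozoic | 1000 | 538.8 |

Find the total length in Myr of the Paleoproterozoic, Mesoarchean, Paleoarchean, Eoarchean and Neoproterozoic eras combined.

2592.2 million years

Each duration: Paleoproterozoic = 900; Mesoarchean = 400; Paleoarchean = 400; Eoarchean = 431; Neoproterozoic = 461.2.
Sum: 900 + 400 + 400 + 431 + 461.2 = 2592.2 Myr.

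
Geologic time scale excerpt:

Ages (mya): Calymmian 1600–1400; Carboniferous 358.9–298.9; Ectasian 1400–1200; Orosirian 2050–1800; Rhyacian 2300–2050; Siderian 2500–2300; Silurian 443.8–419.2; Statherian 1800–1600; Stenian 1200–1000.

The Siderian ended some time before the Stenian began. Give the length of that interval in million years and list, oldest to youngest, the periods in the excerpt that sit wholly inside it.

1100 million years; Rhyacian, Orosirian, Statherian, Calymmian, Ectasian

The Siderian closes at 2300 Ma and the Stenian opens at 1200 Ma, so the interval is 2300 − 1200 = 1100 Myr.
A period fits inside if it starts at or after 2300 Ma and ends at or before 1200 Ma; oldest first that gives Rhyacian, Orosirian, Statherian, Calymmian, Ectasian.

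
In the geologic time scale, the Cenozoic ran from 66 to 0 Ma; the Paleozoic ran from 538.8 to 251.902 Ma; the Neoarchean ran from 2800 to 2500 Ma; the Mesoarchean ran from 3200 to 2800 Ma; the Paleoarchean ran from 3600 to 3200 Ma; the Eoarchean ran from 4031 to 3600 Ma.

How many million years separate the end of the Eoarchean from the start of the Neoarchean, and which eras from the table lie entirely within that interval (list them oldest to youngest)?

800 million years; Paleoarchean, Mesoarchean

End of Eoarchean = 3600 Ma; start of Neoarchean = 2800 Ma.
Gap = 3600 − 2800 = 800 Myr.
Eras wholly inside 3600–2800 Ma: Paleoarchean (3600–3200), Mesoarchean (3200–2800).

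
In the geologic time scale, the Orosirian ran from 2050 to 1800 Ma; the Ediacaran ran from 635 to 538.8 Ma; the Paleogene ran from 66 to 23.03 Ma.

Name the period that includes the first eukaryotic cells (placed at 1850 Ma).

1850 Ma lies between 2050 and 1800 Ma, so it falls in the Orosirian.

Orosirian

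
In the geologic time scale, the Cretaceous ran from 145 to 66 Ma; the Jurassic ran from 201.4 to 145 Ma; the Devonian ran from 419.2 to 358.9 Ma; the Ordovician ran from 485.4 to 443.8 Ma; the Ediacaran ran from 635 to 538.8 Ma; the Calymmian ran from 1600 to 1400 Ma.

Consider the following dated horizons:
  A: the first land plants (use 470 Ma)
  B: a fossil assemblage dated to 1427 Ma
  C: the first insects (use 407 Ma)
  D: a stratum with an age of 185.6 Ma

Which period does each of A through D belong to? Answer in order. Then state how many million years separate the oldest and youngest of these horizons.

A — Ordovician; B — Calymmian; C — Devonian; D — Jurassic; span 1241.4 million years

Match each age against the start–end ranges in the excerpt: A = 470 Ma → Ordovician (485.4–443.8); B = 1427 Ma → Calymmian (1600–1400); C = 407 Ma → Devonian (419.2–358.9); D = 185.6 Ma → Jurassic (201.4–145).
The largest age is 1427 Ma and the smallest is 185.6 Ma; their difference is 1241.4 Myr.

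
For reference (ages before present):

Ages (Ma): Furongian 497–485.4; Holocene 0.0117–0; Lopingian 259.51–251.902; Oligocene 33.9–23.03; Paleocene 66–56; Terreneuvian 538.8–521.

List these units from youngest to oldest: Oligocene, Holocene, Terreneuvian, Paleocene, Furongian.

Read off each span (Ma): Oligocene 33.9–23.03; Holocene 0.0117–0; Terreneuvian 538.8–521; Paleocene 66–56; Furongian 497–485.4.
Larger Ma is older, so oldest→youngest is Terreneuvian, Furongian, Paleocene, Oligocene, Holocene; reverse it for youngest→oldest.

Holocene → Oligocene → Paleocene → Furongian → Terreneuvian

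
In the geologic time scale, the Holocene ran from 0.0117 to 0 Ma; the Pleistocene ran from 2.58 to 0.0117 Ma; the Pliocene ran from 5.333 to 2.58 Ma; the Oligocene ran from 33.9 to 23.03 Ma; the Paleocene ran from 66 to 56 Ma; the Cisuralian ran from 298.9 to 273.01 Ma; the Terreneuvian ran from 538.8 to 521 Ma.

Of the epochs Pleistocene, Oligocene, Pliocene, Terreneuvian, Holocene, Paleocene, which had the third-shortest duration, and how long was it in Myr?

Pliocene, 2.753 million years

Durations: Pleistocene 2.5683; Oligocene 10.87; Pliocene 2.753; Terreneuvian 17.8; Holocene 0.0117; Paleocene 10 Myr.
Sorted shortest-first: Holocene (0.0117), Pleistocene (2.5683), Pliocene (2.753), Paleocene (10), Oligocene (10.87), Terreneuvian (17.8).
The third shortest is Pliocene at 2.753 Myr.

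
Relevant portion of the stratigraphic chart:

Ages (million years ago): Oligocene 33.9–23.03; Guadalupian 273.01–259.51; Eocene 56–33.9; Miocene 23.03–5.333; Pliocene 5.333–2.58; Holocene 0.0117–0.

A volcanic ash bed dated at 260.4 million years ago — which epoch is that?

260.4 Ma lies between 273.01 and 259.51 Ma, so it falls in the Guadalupian.

Guadalupian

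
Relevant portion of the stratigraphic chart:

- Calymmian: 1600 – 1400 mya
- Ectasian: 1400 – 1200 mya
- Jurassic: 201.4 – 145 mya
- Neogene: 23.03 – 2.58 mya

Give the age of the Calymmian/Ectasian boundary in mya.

1400 mya

The Calymmian ends and the Ectasian begins at 1400 mya.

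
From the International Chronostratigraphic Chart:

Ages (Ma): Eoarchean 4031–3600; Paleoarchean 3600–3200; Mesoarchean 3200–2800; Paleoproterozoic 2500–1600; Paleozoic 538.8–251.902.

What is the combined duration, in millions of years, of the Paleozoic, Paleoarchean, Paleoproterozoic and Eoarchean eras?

Duration is start − end for each: (538.8 − 251.902) + (3600 − 3200) + (2500 − 1600) + (4031 − 3600).
That is 286.898 + 400 + 900 + 431, which totals 2017.898 million years.

2017.898 million years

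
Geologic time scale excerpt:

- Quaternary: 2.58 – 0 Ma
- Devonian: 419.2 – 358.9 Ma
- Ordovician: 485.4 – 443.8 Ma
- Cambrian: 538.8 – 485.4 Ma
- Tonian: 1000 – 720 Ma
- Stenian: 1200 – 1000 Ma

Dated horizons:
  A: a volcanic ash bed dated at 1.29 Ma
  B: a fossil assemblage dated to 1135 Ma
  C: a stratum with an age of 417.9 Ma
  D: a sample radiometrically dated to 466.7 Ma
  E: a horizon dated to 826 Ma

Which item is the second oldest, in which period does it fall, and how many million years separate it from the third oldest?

E, in the Tonian; 359.3 million years to D

Sorted oldest-first by Ma: B (1135), E (826), D (466.7), C (417.9), A (1.29).
The second oldest is E at 826 Ma, which lies in 1000–720 Ma: the Tonian.
The third oldest is D at 466.7 Ma; separation = |826 − 466.7| = 359.3 Myr.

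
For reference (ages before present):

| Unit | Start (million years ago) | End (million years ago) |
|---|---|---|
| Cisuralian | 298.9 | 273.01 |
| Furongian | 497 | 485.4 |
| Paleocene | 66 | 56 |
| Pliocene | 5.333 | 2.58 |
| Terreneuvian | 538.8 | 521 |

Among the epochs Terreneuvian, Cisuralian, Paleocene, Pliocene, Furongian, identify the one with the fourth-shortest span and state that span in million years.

Start − end for each: Terreneuvian 538.8 − 521 = 17.8; Cisuralian 298.9 − 273.01 = 25.89; Paleocene 66 − 56 = 10; Pliocene 5.333 − 2.58 = 2.753; Furongian 497 − 485.4 = 11.6.
Ranking these from shortest: Pliocene < Paleocene < Furongian < Terreneuvian < Cisuralian.
Position 4 in that ranking is Terreneuvian, which lasted 17.8 Myr.

Terreneuvian, 17.8 million years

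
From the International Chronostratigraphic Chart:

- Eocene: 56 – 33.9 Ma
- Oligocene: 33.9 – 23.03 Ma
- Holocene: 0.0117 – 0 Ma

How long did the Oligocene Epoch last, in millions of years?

33.9 − 23.03 = 10.87 million years.

10.87 million years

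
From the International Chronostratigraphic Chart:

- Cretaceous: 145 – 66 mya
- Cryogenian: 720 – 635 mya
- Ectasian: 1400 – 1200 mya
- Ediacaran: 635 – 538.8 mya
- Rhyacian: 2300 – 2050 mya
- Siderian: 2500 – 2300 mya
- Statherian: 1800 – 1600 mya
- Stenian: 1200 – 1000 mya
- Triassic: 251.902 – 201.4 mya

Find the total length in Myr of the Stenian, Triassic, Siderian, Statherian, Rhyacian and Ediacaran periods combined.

Each duration: Stenian = 200; Triassic = 50.502; Siderian = 200; Statherian = 200; Rhyacian = 250; Ediacaran = 96.2.
Sum: 200 + 50.502 + 200 + 200 + 250 + 96.2 = 996.702 Myr.

996.702 million years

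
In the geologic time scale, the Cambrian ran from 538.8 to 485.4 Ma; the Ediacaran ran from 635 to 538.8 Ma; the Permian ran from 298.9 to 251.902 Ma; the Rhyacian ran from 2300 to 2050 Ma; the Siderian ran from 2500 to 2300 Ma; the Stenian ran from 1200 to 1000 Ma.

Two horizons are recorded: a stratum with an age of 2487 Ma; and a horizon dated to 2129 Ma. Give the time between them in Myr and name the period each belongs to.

Elapsed time: 2487 − 2129 = 358 Myr.
2487 Ma lies within 2500–2300 Ma: Siderian.
2129 Ma lies within 2300–2050 Ma: Rhyacian.

358 million years apart; the first in the Siderian, the second in the Rhyacian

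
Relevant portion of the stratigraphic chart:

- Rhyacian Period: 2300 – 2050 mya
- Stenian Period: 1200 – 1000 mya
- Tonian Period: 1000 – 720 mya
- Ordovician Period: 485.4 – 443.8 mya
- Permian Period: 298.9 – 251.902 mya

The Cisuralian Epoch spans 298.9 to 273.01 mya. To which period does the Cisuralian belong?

Permian

The Cisuralian (298.9–273.01 Ma) lies entirely within 298.9–251.902 Ma, the Permian Period.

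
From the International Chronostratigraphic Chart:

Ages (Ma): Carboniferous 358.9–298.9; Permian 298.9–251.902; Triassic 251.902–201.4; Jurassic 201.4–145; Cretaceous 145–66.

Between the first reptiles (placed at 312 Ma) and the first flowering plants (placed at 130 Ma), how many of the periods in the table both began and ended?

3

The older date is 312 Ma and the younger is 130 Ma.
Periods with start < 312 and end > 130 Ma: Permian (298.9–251.902), Triassic (251.902–201.4), Jurassic (201.4–145).
That is 3 complete periods.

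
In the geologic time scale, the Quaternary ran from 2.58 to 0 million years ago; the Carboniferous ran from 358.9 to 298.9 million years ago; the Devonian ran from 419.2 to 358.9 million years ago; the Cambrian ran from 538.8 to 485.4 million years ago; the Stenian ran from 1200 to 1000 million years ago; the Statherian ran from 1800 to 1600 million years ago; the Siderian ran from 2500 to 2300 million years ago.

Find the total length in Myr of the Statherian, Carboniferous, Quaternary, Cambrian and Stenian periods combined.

515.98 million years

Duration is start − end for each: (1800 − 1600) + (358.9 − 298.9) + (2.58 − 0) + (538.8 − 485.4) + (1200 − 1000).
That is 200 + 60 + 2.58 + 53.4 + 200, which totals 515.98 million years.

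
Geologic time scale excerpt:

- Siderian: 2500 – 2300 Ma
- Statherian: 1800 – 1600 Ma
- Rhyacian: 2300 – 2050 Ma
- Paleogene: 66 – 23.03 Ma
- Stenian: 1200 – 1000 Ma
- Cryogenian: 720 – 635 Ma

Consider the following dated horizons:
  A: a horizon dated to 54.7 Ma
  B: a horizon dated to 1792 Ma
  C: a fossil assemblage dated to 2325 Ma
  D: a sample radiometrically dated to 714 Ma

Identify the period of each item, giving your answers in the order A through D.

A: 54.7 Ma lies in 66–23.03 Ma, so Paleogene.
B: 1792 Ma lies in 1800–1600 Ma, so Statherian.
C: 2325 Ma lies in 2500–2300 Ma, so Siderian.
D: 714 Ma lies in 720–635 Ma, so Cryogenian.

A — Paleogene; B — Statherian; C — Siderian; D — Cryogenian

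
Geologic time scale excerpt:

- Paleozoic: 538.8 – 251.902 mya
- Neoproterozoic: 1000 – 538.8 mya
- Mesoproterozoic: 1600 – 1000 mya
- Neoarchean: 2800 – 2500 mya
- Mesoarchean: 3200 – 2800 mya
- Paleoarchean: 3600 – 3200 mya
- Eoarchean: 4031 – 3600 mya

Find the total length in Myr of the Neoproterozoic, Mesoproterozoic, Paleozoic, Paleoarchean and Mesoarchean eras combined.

Duration is start − end for each: (1000 − 538.8) + (1600 − 1000) + (538.8 − 251.902) + (3600 − 3200) + (3200 − 2800).
That is 461.2 + 600 + 286.898 + 400 + 400, which totals 2148.098 million years.

2148.098 million years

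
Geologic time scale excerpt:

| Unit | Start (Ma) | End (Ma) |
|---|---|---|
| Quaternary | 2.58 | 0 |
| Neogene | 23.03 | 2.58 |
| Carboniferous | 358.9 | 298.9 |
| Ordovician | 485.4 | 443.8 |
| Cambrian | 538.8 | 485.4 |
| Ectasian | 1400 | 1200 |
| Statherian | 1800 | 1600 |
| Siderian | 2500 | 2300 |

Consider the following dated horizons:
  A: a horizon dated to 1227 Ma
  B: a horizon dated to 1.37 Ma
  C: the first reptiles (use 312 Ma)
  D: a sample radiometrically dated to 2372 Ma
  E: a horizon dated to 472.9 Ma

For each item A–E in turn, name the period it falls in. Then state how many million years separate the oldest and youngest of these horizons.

A — Ectasian; B — Quaternary; C — Carboniferous; D — Siderian; E — Ordovician; span 2370.63 million years

Match each age against the start–end ranges in the excerpt: A = 1227 Ma → Ectasian (1400–1200); B = 1.37 Ma → Quaternary (2.58–0); C = 312 Ma → Carboniferous (358.9–298.9); D = 2372 Ma → Siderian (2500–2300); E = 472.9 Ma → Ordovician (485.4–443.8).
The largest age is 2372 Ma and the smallest is 1.37 Ma; their difference is 2370.63 Myr.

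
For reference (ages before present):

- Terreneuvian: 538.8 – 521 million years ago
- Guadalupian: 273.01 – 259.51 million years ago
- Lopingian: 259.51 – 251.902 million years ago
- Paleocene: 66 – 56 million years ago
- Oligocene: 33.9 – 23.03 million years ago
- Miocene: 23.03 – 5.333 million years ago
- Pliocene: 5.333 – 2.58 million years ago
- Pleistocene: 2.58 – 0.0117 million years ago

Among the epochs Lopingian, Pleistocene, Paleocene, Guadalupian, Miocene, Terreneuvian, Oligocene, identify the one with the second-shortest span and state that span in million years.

Lopingian, 7.608 million years

Durations: Lopingian 7.608; Pleistocene 2.5683; Paleocene 10; Guadalupian 13.5; Miocene 17.697; Terreneuvian 17.8; Oligocene 10.87 Myr.
Sorted shortest-first: Pleistocene (2.5683), Lopingian (7.608), Paleocene (10), Oligocene (10.87), Guadalupian (13.5), Miocene (17.697), Terreneuvian (17.8).
The second shortest is Lopingian at 7.608 Myr.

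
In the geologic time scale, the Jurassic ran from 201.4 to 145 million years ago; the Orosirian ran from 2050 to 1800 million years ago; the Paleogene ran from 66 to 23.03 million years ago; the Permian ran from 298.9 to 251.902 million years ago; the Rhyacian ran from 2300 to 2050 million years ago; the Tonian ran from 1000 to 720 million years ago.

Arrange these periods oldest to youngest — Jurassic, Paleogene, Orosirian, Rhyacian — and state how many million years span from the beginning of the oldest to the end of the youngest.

Start ages (Ma): Rhyacian 2300, Orosirian 2050, Jurassic 201.4, Paleogene 66.
Ordered oldest to youngest: Rhyacian, Orosirian, Jurassic, Paleogene.
Span = 2300 − 23.03 = 2276.97 Myr.

Rhyacian, Orosirian, Jurassic, Paleogene; total span 2276.97 Myr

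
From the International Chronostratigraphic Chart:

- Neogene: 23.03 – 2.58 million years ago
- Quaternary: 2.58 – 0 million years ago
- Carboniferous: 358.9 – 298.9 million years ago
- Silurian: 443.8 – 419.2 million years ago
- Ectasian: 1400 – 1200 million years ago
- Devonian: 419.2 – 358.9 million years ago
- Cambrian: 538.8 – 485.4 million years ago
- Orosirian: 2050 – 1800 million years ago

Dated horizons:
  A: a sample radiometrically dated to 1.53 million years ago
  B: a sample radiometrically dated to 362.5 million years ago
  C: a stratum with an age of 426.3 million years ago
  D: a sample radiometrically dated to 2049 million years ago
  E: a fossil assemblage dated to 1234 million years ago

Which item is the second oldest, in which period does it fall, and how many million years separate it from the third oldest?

Larger Ma means older, so oldest first: D 2049 > E 1234 > C 426.3 > B 362.5 > A 1.53.
Counting 2 along gives E (1234 Ma); the excerpt puts that inside the Ectasian, 1400–1200 Ma.
Next in line is C (426.3 Ma), and 1234 − 426.3 = 807.7 Myr.

E, in the Ectasian; 807.7 million years to C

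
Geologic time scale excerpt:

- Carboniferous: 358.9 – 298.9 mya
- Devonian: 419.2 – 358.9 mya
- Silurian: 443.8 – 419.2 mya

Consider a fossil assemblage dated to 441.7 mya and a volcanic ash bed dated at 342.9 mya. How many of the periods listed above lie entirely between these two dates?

1

The older date is 441.7 Ma and the younger is 342.9 Ma.
Periods with start < 441.7 and end > 342.9 Ma: Devonian (419.2–358.9).
That is 1 complete period.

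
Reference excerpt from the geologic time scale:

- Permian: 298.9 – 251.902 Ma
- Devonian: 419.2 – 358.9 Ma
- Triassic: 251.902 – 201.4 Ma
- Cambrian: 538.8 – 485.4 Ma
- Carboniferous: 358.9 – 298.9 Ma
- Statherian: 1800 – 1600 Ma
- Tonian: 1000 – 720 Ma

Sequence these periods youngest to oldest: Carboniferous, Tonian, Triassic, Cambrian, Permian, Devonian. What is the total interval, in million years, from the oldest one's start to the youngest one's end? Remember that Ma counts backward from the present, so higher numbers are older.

Triassic, Permian, Carboniferous, Devonian, Cambrian, Tonian; total span 798.6 Myr

From the excerpt: Carboniferous 358.9–298.9; Tonian 1000–720; Triassic 251.902–201.4; Cambrian 538.8–485.4; Permian 298.9–251.902; Devonian 419.2–358.9 (Ma).
Larger Ma is earlier, so the oldest is Tonian and the youngest is Triassic; youngest to oldest: Triassic, Permian, Carboniferous, Devonian, Cambrian, Tonian.
Oldest start 1000 minus youngest end 201.4 gives 798.6 Myr overall.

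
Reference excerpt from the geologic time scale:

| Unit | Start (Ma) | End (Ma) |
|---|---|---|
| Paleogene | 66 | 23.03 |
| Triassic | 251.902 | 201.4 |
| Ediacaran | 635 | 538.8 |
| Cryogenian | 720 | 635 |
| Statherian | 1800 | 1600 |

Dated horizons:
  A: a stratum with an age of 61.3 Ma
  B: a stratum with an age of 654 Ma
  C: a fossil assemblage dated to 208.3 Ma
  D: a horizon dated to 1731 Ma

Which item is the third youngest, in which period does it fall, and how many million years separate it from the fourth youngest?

Sorted youngest-first by Ma: A (61.3), C (208.3), B (654), D (1731).
The third youngest is B at 654 Ma, which lies in 720–635 Ma: the Cryogenian.
The fourth youngest is D at 1731 Ma; separation = |654 − 1731| = 1077 Myr.

B, in the Cryogenian; 1077 million years to D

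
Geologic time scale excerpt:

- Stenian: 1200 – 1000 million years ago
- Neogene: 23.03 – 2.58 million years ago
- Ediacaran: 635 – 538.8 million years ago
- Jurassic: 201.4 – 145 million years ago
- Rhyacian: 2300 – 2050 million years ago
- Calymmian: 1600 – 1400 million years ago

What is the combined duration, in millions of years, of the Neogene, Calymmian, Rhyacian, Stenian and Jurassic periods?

Duration is start − end for each: (23.03 − 2.58) + (1600 − 1400) + (2300 − 2050) + (1200 − 1000) + (201.4 − 145).
That is 20.45 + 200 + 250 + 200 + 56.4, which totals 726.85 million years.

726.85 million years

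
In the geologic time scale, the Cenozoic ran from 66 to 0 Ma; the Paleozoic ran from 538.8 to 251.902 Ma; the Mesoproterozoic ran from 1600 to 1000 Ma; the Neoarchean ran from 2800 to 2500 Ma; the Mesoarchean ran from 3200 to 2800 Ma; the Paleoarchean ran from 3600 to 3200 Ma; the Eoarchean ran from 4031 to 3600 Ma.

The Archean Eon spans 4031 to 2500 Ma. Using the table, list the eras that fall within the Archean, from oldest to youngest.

Eoarchean, Paleoarchean, Mesoarchean, Neoarchean

Eras with both bounds inside 4031–2500 Ma: Eoarchean (4031–3600), Paleoarchean (3600–3200), Mesoarchean (3200–2800), Neoarchean (2800–2500).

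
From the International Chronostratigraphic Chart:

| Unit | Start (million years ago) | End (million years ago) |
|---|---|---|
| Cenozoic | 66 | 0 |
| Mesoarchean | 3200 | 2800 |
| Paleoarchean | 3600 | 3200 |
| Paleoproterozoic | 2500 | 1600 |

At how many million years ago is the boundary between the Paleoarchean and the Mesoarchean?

3200 million years ago

The Paleoarchean ends and the Mesoarchean begins at 3200 million years ago.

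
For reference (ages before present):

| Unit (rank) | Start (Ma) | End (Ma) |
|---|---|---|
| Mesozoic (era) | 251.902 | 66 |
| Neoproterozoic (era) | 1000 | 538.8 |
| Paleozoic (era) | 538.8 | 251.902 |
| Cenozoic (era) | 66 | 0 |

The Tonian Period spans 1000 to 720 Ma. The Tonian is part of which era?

The Tonian (1000–720 Ma) lies entirely within 1000–538.8 Ma, the Neoproterozoic Era.

Neoproterozoic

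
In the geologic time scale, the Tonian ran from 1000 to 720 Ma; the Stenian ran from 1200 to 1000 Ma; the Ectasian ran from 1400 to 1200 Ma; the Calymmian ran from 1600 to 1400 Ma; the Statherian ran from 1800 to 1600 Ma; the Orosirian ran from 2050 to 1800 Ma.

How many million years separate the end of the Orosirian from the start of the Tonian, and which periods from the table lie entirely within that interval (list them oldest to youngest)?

800 million years; Statherian, Calymmian, Ectasian, Stenian

End of Orosirian = 1800 Ma; start of Tonian = 1000 Ma.
Gap = 1800 − 1000 = 800 Myr.
Periods wholly inside 1800–1000 Ma: Statherian (1800–1600), Calymmian (1600–1400), Ectasian (1400–1200), Stenian (1200–1000).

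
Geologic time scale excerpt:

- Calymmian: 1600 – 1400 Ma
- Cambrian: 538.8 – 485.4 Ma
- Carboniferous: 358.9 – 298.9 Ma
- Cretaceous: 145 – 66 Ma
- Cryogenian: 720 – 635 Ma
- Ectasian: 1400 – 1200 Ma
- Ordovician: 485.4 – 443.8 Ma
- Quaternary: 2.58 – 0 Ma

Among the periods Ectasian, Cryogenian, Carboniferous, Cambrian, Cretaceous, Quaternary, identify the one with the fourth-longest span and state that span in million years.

Start − end for each: Ectasian 1400 − 1200 = 200; Cryogenian 720 − 635 = 85; Carboniferous 358.9 − 298.9 = 60; Cambrian 538.8 − 485.4 = 53.4; Cretaceous 145 − 66 = 79; Quaternary 2.58 − 0 = 2.58.
Ranking these from longest: Ectasian > Cryogenian > Cretaceous > Carboniferous > Cambrian > Quaternary.
Position 4 in that ranking is Carboniferous, which lasted 60 Myr.

Carboniferous, 60 million years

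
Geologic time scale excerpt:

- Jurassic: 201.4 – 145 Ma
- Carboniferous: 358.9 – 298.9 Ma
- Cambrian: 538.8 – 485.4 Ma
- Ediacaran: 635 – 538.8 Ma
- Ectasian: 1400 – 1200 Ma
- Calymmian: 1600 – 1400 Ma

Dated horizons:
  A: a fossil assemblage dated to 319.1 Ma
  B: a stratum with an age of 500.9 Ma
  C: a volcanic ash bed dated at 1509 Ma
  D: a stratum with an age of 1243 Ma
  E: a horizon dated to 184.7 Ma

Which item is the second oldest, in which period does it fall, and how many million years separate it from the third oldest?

D, in the Ectasian; 742.1 million years to B

Sorted oldest-first by Ma: C (1509), D (1243), B (500.9), A (319.1), E (184.7).
The second oldest is D at 1243 Ma, which lies in 1400–1200 Ma: the Ectasian.
The third oldest is B at 500.9 Ma; separation = |1243 − 500.9| = 742.1 Myr.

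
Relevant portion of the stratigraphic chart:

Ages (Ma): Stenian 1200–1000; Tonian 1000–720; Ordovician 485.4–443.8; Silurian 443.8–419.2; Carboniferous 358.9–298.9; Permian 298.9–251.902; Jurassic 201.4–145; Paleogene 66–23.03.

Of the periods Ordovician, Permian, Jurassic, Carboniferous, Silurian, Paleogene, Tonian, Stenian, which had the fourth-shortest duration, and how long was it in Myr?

Start − end for each: Ordovician 485.4 − 443.8 = 41.6; Permian 298.9 − 251.902 = 46.998; Jurassic 201.4 − 145 = 56.4; Carboniferous 358.9 − 298.9 = 60; Silurian 443.8 − 419.2 = 24.6; Paleogene 66 − 23.03 = 42.97; Tonian 1000 − 720 = 280; Stenian 1200 − 1000 = 200.
Ranking these from shortest: Silurian < Ordovician < Paleogene < Permian < Jurassic < Carboniferous < Stenian < Tonian.
Position 4 in that ranking is Permian, which lasted 46.998 Myr.

Permian, 46.998 million years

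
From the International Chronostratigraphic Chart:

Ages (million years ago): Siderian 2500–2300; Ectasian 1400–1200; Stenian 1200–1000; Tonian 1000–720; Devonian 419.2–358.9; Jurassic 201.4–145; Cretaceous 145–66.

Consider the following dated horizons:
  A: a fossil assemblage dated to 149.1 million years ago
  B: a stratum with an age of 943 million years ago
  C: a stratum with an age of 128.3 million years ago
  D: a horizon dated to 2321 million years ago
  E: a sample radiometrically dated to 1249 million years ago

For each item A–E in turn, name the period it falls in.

A — Jurassic; B — Tonian; C — Cretaceous; D — Siderian; E — Ectasian

Match each age against the start–end ranges in the excerpt: A = 149.1 Ma → Jurassic (201.4–145); B = 943 Ma → Tonian (1000–720); C = 128.3 Ma → Cretaceous (145–66); D = 2321 Ma → Siderian (2500–2300); E = 1249 Ma → Ectasian (1400–1200).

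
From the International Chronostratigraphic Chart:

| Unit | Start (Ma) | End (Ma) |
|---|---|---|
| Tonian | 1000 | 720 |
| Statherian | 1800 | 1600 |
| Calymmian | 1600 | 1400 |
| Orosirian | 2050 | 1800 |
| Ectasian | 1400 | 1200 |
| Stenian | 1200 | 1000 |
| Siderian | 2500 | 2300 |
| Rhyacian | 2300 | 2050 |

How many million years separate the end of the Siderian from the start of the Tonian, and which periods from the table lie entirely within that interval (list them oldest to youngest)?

1300 million years; Rhyacian, Orosirian, Statherian, Calymmian, Ectasian, Stenian

End of Siderian = 2300 Ma; start of Tonian = 1000 Ma.
Gap = 2300 − 1000 = 1300 Myr.
Periods wholly inside 2300–1000 Ma: Rhyacian (2300–2050), Orosirian (2050–1800), Statherian (1800–1600), Calymmian (1600–1400), Ectasian (1400–1200), Stenian (1200–1000).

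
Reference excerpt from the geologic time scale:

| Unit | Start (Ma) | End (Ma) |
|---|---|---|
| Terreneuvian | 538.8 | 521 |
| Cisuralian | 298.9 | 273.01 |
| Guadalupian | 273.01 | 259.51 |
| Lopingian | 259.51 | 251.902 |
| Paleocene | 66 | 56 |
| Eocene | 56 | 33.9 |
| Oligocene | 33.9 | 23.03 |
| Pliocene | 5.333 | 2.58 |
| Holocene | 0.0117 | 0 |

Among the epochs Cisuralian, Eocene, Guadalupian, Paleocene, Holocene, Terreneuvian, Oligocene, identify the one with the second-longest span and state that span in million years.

Durations: Cisuralian 25.89; Eocene 22.1; Guadalupian 13.5; Paleocene 10; Holocene 0.0117; Terreneuvian 17.8; Oligocene 10.87 Myr.
Sorted longest-first: Cisuralian (25.89), Eocene (22.1), Terreneuvian (17.8), Guadalupian (13.5), Oligocene (10.87), Paleocene (10), Holocene (0.0117).
The second longest is Eocene at 22.1 Myr.

Eocene, 22.1 million years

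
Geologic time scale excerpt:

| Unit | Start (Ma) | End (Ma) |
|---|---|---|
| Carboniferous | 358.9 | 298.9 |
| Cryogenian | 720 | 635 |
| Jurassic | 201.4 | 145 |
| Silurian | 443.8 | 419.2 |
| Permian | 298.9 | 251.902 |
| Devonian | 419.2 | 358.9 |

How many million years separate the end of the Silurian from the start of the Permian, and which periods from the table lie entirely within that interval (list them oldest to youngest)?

120.3 million years; Devonian, Carboniferous

End of Silurian = 419.2 Ma; start of Permian = 298.9 Ma.
Gap = 419.2 − 298.9 = 120.3 Myr.
Periods wholly inside 419.2–298.9 Ma: Devonian (419.2–358.9), Carboniferous (358.9–298.9).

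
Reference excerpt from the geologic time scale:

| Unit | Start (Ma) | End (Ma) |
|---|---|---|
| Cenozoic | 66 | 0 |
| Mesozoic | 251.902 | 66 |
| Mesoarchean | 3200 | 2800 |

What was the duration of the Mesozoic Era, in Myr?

251.902 − 66 = 185.902 million years.

185.902 million years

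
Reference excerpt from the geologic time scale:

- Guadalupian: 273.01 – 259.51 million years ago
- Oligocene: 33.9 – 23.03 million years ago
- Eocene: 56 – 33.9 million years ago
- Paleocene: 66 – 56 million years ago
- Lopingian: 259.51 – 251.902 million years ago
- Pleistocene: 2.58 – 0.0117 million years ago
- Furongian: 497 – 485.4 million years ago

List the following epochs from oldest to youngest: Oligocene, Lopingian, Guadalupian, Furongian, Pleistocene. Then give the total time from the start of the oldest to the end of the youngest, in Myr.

Start ages (Ma): Furongian 497, Guadalupian 273.01, Lopingian 259.51, Oligocene 33.9, Pleistocene 2.58.
Ordered oldest to youngest: Furongian, Guadalupian, Lopingian, Oligocene, Pleistocene.
Span = 497 − 0.0117 = 496.9883 Myr.

Furongian, Guadalupian, Lopingian, Oligocene, Pleistocene; total span 496.9883 Myr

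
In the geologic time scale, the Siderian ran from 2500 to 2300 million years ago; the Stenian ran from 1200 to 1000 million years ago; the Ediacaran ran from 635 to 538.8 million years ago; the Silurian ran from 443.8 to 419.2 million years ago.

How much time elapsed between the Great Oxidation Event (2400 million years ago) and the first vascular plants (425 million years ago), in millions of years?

2400 − 425 = 1975 million years.

1975 million years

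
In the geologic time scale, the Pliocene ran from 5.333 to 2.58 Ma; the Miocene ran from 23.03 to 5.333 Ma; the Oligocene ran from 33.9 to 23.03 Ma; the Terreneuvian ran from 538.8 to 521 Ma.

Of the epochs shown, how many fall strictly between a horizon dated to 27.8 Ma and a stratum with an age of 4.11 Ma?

27.8 Ma sits inside the Oligocene (33.9–23.03) and 4.11 Ma inside the Pliocene (5.333–2.58); neither of those is wholly between the two dates.
The listed epochs lying completely between them are Miocene — 1 in all.

1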